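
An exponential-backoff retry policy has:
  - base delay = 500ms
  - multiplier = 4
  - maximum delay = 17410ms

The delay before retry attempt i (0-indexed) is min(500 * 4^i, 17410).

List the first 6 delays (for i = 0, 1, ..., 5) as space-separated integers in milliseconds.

Computing each delay:
  i=0: min(500*4^0, 17410) = 500
  i=1: min(500*4^1, 17410) = 2000
  i=2: min(500*4^2, 17410) = 8000
  i=3: min(500*4^3, 17410) = 17410
  i=4: min(500*4^4, 17410) = 17410
  i=5: min(500*4^5, 17410) = 17410

Answer: 500 2000 8000 17410 17410 17410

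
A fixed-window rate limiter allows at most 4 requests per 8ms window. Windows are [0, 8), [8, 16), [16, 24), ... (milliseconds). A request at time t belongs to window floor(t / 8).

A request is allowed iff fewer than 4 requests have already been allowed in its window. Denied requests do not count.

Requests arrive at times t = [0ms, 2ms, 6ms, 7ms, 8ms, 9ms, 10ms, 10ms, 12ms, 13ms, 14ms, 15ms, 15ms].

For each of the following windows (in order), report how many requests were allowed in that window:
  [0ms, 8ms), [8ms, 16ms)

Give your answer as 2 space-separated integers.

Answer: 4 4

Derivation:
Processing requests:
  req#1 t=0ms (window 0): ALLOW
  req#2 t=2ms (window 0): ALLOW
  req#3 t=6ms (window 0): ALLOW
  req#4 t=7ms (window 0): ALLOW
  req#5 t=8ms (window 1): ALLOW
  req#6 t=9ms (window 1): ALLOW
  req#7 t=10ms (window 1): ALLOW
  req#8 t=10ms (window 1): ALLOW
  req#9 t=12ms (window 1): DENY
  req#10 t=13ms (window 1): DENY
  req#11 t=14ms (window 1): DENY
  req#12 t=15ms (window 1): DENY
  req#13 t=15ms (window 1): DENY

Allowed counts by window: 4 4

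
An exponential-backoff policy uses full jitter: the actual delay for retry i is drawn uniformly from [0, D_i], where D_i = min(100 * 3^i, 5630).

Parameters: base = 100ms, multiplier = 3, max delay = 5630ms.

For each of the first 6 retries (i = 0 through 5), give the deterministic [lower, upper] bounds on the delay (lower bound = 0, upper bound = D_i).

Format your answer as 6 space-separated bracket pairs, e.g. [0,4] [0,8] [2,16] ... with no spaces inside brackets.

Computing bounds per retry:
  i=0: D_i=min(100*3^0,5630)=100, bounds=[0,100]
  i=1: D_i=min(100*3^1,5630)=300, bounds=[0,300]
  i=2: D_i=min(100*3^2,5630)=900, bounds=[0,900]
  i=3: D_i=min(100*3^3,5630)=2700, bounds=[0,2700]
  i=4: D_i=min(100*3^4,5630)=5630, bounds=[0,5630]
  i=5: D_i=min(100*3^5,5630)=5630, bounds=[0,5630]

Answer: [0,100] [0,300] [0,900] [0,2700] [0,5630] [0,5630]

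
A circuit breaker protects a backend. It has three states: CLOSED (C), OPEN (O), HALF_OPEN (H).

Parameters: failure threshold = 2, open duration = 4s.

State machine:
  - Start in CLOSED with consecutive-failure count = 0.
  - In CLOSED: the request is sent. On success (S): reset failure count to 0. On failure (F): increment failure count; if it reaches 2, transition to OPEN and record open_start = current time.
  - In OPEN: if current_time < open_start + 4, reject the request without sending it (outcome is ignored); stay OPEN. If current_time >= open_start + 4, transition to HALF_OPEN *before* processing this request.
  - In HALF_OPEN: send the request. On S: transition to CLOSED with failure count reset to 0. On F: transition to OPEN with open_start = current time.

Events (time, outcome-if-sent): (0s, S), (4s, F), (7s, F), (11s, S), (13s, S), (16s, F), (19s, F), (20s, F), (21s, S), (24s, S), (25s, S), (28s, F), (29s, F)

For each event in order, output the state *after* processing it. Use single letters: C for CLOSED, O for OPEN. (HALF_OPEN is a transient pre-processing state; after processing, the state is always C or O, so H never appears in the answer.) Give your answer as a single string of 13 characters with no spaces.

State after each event:
  event#1 t=0s outcome=S: state=CLOSED
  event#2 t=4s outcome=F: state=CLOSED
  event#3 t=7s outcome=F: state=OPEN
  event#4 t=11s outcome=S: state=CLOSED
  event#5 t=13s outcome=S: state=CLOSED
  event#6 t=16s outcome=F: state=CLOSED
  event#7 t=19s outcome=F: state=OPEN
  event#8 t=20s outcome=F: state=OPEN
  event#9 t=21s outcome=S: state=OPEN
  event#10 t=24s outcome=S: state=CLOSED
  event#11 t=25s outcome=S: state=CLOSED
  event#12 t=28s outcome=F: state=CLOSED
  event#13 t=29s outcome=F: state=OPEN

Answer: CCOCCCOOOCCCO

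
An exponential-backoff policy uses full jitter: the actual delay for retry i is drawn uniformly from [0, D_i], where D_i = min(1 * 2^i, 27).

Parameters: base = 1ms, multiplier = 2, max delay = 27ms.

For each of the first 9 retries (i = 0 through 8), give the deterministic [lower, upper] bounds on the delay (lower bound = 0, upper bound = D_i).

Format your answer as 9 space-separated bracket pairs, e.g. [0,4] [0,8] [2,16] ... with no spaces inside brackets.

Computing bounds per retry:
  i=0: D_i=min(1*2^0,27)=1, bounds=[0,1]
  i=1: D_i=min(1*2^1,27)=2, bounds=[0,2]
  i=2: D_i=min(1*2^2,27)=4, bounds=[0,4]
  i=3: D_i=min(1*2^3,27)=8, bounds=[0,8]
  i=4: D_i=min(1*2^4,27)=16, bounds=[0,16]
  i=5: D_i=min(1*2^5,27)=27, bounds=[0,27]
  i=6: D_i=min(1*2^6,27)=27, bounds=[0,27]
  i=7: D_i=min(1*2^7,27)=27, bounds=[0,27]
  i=8: D_i=min(1*2^8,27)=27, bounds=[0,27]

Answer: [0,1] [0,2] [0,4] [0,8] [0,16] [0,27] [0,27] [0,27] [0,27]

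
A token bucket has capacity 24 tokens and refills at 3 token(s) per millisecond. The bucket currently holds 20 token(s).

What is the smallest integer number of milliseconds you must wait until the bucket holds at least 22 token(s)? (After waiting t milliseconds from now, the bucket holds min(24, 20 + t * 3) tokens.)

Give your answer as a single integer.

Need 20 + t * 3 >= 22, so t >= 2/3.
Smallest integer t = ceil(2/3) = 1.

Answer: 1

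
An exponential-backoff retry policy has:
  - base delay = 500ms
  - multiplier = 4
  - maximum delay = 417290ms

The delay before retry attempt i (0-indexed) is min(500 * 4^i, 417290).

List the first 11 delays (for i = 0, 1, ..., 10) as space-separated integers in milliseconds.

Computing each delay:
  i=0: min(500*4^0, 417290) = 500
  i=1: min(500*4^1, 417290) = 2000
  i=2: min(500*4^2, 417290) = 8000
  i=3: min(500*4^3, 417290) = 32000
  i=4: min(500*4^4, 417290) = 128000
  i=5: min(500*4^5, 417290) = 417290
  i=6: min(500*4^6, 417290) = 417290
  i=7: min(500*4^7, 417290) = 417290
  i=8: min(500*4^8, 417290) = 417290
  i=9: min(500*4^9, 417290) = 417290
  i=10: min(500*4^10, 417290) = 417290

Answer: 500 2000 8000 32000 128000 417290 417290 417290 417290 417290 417290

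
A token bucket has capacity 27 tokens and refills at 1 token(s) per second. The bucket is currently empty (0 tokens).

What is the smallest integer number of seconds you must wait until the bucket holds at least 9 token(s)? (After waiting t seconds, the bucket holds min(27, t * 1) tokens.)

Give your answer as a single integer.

Answer: 9

Derivation:
Need t * 1 >= 9, so t >= 9/1.
Smallest integer t = ceil(9/1) = 9.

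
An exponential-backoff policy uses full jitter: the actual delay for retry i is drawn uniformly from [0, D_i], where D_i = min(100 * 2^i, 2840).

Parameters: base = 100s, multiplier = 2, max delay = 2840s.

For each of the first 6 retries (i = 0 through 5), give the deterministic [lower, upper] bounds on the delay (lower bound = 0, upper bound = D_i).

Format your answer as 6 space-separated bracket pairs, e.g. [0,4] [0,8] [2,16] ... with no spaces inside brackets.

Computing bounds per retry:
  i=0: D_i=min(100*2^0,2840)=100, bounds=[0,100]
  i=1: D_i=min(100*2^1,2840)=200, bounds=[0,200]
  i=2: D_i=min(100*2^2,2840)=400, bounds=[0,400]
  i=3: D_i=min(100*2^3,2840)=800, bounds=[0,800]
  i=4: D_i=min(100*2^4,2840)=1600, bounds=[0,1600]
  i=5: D_i=min(100*2^5,2840)=2840, bounds=[0,2840]

Answer: [0,100] [0,200] [0,400] [0,800] [0,1600] [0,2840]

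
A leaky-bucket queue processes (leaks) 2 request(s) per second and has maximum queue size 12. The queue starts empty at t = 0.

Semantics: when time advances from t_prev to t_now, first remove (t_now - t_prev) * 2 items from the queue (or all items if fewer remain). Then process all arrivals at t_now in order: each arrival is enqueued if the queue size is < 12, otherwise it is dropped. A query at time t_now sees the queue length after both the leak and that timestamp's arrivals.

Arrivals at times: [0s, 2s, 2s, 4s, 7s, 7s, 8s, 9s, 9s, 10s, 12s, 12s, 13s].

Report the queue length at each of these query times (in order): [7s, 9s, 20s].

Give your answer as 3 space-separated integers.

Answer: 2 2 0

Derivation:
Queue lengths at query times:
  query t=7s: backlog = 2
  query t=9s: backlog = 2
  query t=20s: backlog = 0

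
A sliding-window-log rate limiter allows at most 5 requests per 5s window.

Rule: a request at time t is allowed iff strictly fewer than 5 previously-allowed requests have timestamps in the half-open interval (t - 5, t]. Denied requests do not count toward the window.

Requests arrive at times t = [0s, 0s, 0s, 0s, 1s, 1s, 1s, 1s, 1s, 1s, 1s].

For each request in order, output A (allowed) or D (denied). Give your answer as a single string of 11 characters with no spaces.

Answer: AAAAADDDDDD

Derivation:
Tracking allowed requests in the window:
  req#1 t=0s: ALLOW
  req#2 t=0s: ALLOW
  req#3 t=0s: ALLOW
  req#4 t=0s: ALLOW
  req#5 t=1s: ALLOW
  req#6 t=1s: DENY
  req#7 t=1s: DENY
  req#8 t=1s: DENY
  req#9 t=1s: DENY
  req#10 t=1s: DENY
  req#11 t=1s: DENY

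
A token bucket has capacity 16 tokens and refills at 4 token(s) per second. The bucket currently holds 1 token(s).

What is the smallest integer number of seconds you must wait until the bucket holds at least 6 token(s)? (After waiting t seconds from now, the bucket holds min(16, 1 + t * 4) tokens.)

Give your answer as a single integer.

Answer: 2

Derivation:
Need 1 + t * 4 >= 6, so t >= 5/4.
Smallest integer t = ceil(5/4) = 2.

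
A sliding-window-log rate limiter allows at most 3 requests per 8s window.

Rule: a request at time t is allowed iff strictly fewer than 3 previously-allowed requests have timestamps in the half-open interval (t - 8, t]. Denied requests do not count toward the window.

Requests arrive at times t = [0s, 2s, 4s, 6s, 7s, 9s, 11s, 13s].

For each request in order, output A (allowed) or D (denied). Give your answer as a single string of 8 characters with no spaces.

Tracking allowed requests in the window:
  req#1 t=0s: ALLOW
  req#2 t=2s: ALLOW
  req#3 t=4s: ALLOW
  req#4 t=6s: DENY
  req#5 t=7s: DENY
  req#6 t=9s: ALLOW
  req#7 t=11s: ALLOW
  req#8 t=13s: ALLOW

Answer: AAADDAAA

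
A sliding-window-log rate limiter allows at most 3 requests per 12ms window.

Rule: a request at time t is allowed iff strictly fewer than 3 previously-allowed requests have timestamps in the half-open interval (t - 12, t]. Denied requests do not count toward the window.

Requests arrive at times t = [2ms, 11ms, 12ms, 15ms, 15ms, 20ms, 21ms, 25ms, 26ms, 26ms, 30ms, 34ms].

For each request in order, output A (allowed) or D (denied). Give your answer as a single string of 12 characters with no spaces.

Answer: AAAADDDAADAD

Derivation:
Tracking allowed requests in the window:
  req#1 t=2ms: ALLOW
  req#2 t=11ms: ALLOW
  req#3 t=12ms: ALLOW
  req#4 t=15ms: ALLOW
  req#5 t=15ms: DENY
  req#6 t=20ms: DENY
  req#7 t=21ms: DENY
  req#8 t=25ms: ALLOW
  req#9 t=26ms: ALLOW
  req#10 t=26ms: DENY
  req#11 t=30ms: ALLOW
  req#12 t=34ms: DENY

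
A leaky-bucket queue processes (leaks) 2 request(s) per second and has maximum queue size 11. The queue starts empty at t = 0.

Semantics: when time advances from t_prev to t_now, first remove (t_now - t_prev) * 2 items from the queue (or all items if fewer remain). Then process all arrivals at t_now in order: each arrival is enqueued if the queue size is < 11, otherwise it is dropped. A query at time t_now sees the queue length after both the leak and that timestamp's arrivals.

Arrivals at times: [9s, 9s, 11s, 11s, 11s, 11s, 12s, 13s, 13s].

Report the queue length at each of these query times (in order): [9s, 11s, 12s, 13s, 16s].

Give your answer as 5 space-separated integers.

Queue lengths at query times:
  query t=9s: backlog = 2
  query t=11s: backlog = 4
  query t=12s: backlog = 3
  query t=13s: backlog = 3
  query t=16s: backlog = 0

Answer: 2 4 3 3 0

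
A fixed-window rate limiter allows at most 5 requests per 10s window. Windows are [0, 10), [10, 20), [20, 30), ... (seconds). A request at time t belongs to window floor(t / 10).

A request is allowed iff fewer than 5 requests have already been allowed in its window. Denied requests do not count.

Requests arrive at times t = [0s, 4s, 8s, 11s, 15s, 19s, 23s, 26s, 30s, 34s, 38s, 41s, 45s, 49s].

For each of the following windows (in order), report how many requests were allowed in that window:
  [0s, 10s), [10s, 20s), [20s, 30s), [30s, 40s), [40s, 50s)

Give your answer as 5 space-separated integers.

Answer: 3 3 2 3 3

Derivation:
Processing requests:
  req#1 t=0s (window 0): ALLOW
  req#2 t=4s (window 0): ALLOW
  req#3 t=8s (window 0): ALLOW
  req#4 t=11s (window 1): ALLOW
  req#5 t=15s (window 1): ALLOW
  req#6 t=19s (window 1): ALLOW
  req#7 t=23s (window 2): ALLOW
  req#8 t=26s (window 2): ALLOW
  req#9 t=30s (window 3): ALLOW
  req#10 t=34s (window 3): ALLOW
  req#11 t=38s (window 3): ALLOW
  req#12 t=41s (window 4): ALLOW
  req#13 t=45s (window 4): ALLOW
  req#14 t=49s (window 4): ALLOW

Allowed counts by window: 3 3 2 3 3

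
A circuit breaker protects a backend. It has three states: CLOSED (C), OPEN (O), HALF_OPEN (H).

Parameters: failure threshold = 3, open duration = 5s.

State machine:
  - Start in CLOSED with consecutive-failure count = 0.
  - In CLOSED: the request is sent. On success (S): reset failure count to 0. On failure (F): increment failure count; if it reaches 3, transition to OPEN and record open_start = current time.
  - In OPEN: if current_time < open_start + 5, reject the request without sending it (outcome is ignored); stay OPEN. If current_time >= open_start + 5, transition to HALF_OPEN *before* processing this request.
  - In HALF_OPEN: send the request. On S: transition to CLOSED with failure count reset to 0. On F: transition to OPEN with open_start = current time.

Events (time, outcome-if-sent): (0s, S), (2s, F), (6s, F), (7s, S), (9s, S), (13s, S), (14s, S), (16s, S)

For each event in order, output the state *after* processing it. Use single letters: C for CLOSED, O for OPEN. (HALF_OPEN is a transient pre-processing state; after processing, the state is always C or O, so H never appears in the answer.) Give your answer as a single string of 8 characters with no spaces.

State after each event:
  event#1 t=0s outcome=S: state=CLOSED
  event#2 t=2s outcome=F: state=CLOSED
  event#3 t=6s outcome=F: state=CLOSED
  event#4 t=7s outcome=S: state=CLOSED
  event#5 t=9s outcome=S: state=CLOSED
  event#6 t=13s outcome=S: state=CLOSED
  event#7 t=14s outcome=S: state=CLOSED
  event#8 t=16s outcome=S: state=CLOSED

Answer: CCCCCCCC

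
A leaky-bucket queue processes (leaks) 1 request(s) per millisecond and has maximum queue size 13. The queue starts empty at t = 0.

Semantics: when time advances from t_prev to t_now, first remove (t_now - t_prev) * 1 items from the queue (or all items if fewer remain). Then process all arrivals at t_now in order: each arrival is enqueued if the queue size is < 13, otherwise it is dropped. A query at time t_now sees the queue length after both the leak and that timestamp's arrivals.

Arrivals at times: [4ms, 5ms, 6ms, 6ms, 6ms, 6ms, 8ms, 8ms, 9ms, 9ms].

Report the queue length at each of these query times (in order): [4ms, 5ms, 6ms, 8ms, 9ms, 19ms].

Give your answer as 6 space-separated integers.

Queue lengths at query times:
  query t=4ms: backlog = 1
  query t=5ms: backlog = 1
  query t=6ms: backlog = 4
  query t=8ms: backlog = 4
  query t=9ms: backlog = 5
  query t=19ms: backlog = 0

Answer: 1 1 4 4 5 0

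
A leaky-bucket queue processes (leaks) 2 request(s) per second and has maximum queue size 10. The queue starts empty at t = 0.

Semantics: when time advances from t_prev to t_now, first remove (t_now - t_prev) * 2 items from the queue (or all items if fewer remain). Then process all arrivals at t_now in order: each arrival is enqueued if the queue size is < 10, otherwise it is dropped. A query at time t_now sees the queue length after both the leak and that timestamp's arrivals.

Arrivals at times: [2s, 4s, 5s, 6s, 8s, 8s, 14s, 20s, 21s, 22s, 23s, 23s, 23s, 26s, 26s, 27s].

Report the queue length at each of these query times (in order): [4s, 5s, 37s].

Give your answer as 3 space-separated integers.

Answer: 1 1 0

Derivation:
Queue lengths at query times:
  query t=4s: backlog = 1
  query t=5s: backlog = 1
  query t=37s: backlog = 0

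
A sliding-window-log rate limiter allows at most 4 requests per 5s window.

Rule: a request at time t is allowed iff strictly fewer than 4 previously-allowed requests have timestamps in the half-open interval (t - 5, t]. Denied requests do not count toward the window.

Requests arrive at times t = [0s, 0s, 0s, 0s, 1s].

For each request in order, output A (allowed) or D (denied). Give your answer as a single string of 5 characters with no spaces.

Answer: AAAAD

Derivation:
Tracking allowed requests in the window:
  req#1 t=0s: ALLOW
  req#2 t=0s: ALLOW
  req#3 t=0s: ALLOW
  req#4 t=0s: ALLOW
  req#5 t=1s: DENY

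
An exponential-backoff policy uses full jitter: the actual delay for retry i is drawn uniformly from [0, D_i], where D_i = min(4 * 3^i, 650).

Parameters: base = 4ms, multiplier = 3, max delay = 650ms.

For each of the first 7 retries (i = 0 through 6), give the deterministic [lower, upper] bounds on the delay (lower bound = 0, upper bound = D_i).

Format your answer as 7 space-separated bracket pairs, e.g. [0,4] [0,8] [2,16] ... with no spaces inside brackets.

Answer: [0,4] [0,12] [0,36] [0,108] [0,324] [0,650] [0,650]

Derivation:
Computing bounds per retry:
  i=0: D_i=min(4*3^0,650)=4, bounds=[0,4]
  i=1: D_i=min(4*3^1,650)=12, bounds=[0,12]
  i=2: D_i=min(4*3^2,650)=36, bounds=[0,36]
  i=3: D_i=min(4*3^3,650)=108, bounds=[0,108]
  i=4: D_i=min(4*3^4,650)=324, bounds=[0,324]
  i=5: D_i=min(4*3^5,650)=650, bounds=[0,650]
  i=6: D_i=min(4*3^6,650)=650, bounds=[0,650]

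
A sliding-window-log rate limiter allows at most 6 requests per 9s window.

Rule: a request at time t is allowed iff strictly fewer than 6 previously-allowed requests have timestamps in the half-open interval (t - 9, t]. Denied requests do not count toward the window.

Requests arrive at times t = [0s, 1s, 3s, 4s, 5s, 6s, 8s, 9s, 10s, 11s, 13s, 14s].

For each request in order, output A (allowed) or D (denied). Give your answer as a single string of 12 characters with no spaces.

Tracking allowed requests in the window:
  req#1 t=0s: ALLOW
  req#2 t=1s: ALLOW
  req#3 t=3s: ALLOW
  req#4 t=4s: ALLOW
  req#5 t=5s: ALLOW
  req#6 t=6s: ALLOW
  req#7 t=8s: DENY
  req#8 t=9s: ALLOW
  req#9 t=10s: ALLOW
  req#10 t=11s: DENY
  req#11 t=13s: ALLOW
  req#12 t=14s: ALLOW

Answer: AAAAAADAADAA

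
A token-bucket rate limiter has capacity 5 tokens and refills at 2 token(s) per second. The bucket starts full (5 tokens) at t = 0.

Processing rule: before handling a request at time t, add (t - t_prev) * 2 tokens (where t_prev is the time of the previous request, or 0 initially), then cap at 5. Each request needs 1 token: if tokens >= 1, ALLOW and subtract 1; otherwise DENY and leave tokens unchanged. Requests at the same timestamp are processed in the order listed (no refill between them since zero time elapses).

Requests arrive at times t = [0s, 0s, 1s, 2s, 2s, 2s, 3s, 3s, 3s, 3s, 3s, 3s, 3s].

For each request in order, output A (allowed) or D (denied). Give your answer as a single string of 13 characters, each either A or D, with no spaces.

Simulating step by step:
  req#1 t=0s: ALLOW
  req#2 t=0s: ALLOW
  req#3 t=1s: ALLOW
  req#4 t=2s: ALLOW
  req#5 t=2s: ALLOW
  req#6 t=2s: ALLOW
  req#7 t=3s: ALLOW
  req#8 t=3s: ALLOW
  req#9 t=3s: ALLOW
  req#10 t=3s: ALLOW
  req#11 t=3s: DENY
  req#12 t=3s: DENY
  req#13 t=3s: DENY

Answer: AAAAAAAAAADDD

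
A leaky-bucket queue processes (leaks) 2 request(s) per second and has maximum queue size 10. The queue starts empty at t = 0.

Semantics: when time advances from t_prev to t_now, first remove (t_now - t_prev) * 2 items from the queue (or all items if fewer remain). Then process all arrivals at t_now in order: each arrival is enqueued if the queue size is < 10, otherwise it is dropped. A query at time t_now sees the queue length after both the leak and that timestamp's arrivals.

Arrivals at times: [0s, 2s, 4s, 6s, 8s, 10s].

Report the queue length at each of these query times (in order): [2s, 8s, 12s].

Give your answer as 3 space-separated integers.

Answer: 1 1 0

Derivation:
Queue lengths at query times:
  query t=2s: backlog = 1
  query t=8s: backlog = 1
  query t=12s: backlog = 0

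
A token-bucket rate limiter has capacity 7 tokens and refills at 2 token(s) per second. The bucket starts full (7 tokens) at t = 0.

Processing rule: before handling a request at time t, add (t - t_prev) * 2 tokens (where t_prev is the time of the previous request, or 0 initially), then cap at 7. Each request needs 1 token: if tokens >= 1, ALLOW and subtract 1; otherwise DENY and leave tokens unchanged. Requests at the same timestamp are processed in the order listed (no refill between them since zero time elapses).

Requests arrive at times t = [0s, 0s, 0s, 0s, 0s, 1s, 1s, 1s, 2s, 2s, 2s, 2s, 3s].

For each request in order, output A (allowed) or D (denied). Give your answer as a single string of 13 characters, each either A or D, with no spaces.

Simulating step by step:
  req#1 t=0s: ALLOW
  req#2 t=0s: ALLOW
  req#3 t=0s: ALLOW
  req#4 t=0s: ALLOW
  req#5 t=0s: ALLOW
  req#6 t=1s: ALLOW
  req#7 t=1s: ALLOW
  req#8 t=1s: ALLOW
  req#9 t=2s: ALLOW
  req#10 t=2s: ALLOW
  req#11 t=2s: ALLOW
  req#12 t=2s: DENY
  req#13 t=3s: ALLOW

Answer: AAAAAAAAAAADA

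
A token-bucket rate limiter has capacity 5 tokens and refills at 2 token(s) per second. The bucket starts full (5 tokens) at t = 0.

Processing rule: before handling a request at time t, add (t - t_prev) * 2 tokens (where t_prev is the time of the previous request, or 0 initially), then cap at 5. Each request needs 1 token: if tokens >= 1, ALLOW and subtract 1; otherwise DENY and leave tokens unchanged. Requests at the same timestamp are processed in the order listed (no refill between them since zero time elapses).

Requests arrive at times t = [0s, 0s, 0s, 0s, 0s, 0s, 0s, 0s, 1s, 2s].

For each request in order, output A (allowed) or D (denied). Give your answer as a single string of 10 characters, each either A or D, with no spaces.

Simulating step by step:
  req#1 t=0s: ALLOW
  req#2 t=0s: ALLOW
  req#3 t=0s: ALLOW
  req#4 t=0s: ALLOW
  req#5 t=0s: ALLOW
  req#6 t=0s: DENY
  req#7 t=0s: DENY
  req#8 t=0s: DENY
  req#9 t=1s: ALLOW
  req#10 t=2s: ALLOW

Answer: AAAAADDDAA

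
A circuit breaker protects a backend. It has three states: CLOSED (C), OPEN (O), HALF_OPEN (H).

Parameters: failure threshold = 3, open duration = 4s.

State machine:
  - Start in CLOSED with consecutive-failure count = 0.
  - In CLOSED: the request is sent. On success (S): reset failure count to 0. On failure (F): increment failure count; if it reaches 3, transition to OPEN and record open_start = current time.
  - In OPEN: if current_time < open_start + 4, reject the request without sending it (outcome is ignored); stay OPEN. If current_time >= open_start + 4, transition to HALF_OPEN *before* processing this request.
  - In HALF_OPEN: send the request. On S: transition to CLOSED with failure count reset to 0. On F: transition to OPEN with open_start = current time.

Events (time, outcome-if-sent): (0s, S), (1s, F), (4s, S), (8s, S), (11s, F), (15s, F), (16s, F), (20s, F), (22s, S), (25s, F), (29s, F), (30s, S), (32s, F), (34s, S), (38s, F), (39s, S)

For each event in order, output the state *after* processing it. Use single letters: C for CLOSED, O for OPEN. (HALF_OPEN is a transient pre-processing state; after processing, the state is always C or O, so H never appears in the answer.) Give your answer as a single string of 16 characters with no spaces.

State after each event:
  event#1 t=0s outcome=S: state=CLOSED
  event#2 t=1s outcome=F: state=CLOSED
  event#3 t=4s outcome=S: state=CLOSED
  event#4 t=8s outcome=S: state=CLOSED
  event#5 t=11s outcome=F: state=CLOSED
  event#6 t=15s outcome=F: state=CLOSED
  event#7 t=16s outcome=F: state=OPEN
  event#8 t=20s outcome=F: state=OPEN
  event#9 t=22s outcome=S: state=OPEN
  event#10 t=25s outcome=F: state=OPEN
  event#11 t=29s outcome=F: state=OPEN
  event#12 t=30s outcome=S: state=OPEN
  event#13 t=32s outcome=F: state=OPEN
  event#14 t=34s outcome=S: state=CLOSED
  event#15 t=38s outcome=F: state=CLOSED
  event#16 t=39s outcome=S: state=CLOSED

Answer: CCCCCCOOOOOOOCCC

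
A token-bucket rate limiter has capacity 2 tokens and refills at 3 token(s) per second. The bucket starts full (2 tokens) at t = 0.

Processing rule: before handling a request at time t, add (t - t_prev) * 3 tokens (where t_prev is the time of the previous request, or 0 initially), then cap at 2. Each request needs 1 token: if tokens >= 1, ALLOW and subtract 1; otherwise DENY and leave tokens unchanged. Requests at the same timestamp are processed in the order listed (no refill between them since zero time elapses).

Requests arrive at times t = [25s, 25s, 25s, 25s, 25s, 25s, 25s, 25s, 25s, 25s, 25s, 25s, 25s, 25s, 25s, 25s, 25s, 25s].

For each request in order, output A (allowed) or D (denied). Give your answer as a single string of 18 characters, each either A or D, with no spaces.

Simulating step by step:
  req#1 t=25s: ALLOW
  req#2 t=25s: ALLOW
  req#3 t=25s: DENY
  req#4 t=25s: DENY
  req#5 t=25s: DENY
  req#6 t=25s: DENY
  req#7 t=25s: DENY
  req#8 t=25s: DENY
  req#9 t=25s: DENY
  req#10 t=25s: DENY
  req#11 t=25s: DENY
  req#12 t=25s: DENY
  req#13 t=25s: DENY
  req#14 t=25s: DENY
  req#15 t=25s: DENY
  req#16 t=25s: DENY
  req#17 t=25s: DENY
  req#18 t=25s: DENY

Answer: AADDDDDDDDDDDDDDDD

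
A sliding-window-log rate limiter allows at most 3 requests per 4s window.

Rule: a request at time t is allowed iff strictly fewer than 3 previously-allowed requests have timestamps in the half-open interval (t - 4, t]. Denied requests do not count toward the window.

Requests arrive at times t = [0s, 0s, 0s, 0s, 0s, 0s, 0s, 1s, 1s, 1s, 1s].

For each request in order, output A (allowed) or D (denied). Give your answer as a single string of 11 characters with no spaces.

Tracking allowed requests in the window:
  req#1 t=0s: ALLOW
  req#2 t=0s: ALLOW
  req#3 t=0s: ALLOW
  req#4 t=0s: DENY
  req#5 t=0s: DENY
  req#6 t=0s: DENY
  req#7 t=0s: DENY
  req#8 t=1s: DENY
  req#9 t=1s: DENY
  req#10 t=1s: DENY
  req#11 t=1s: DENY

Answer: AAADDDDDDDD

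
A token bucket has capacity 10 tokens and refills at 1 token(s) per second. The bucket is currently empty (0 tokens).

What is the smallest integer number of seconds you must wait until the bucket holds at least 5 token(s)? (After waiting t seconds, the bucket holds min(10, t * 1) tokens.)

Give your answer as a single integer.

Answer: 5

Derivation:
Need t * 1 >= 5, so t >= 5/1.
Smallest integer t = ceil(5/1) = 5.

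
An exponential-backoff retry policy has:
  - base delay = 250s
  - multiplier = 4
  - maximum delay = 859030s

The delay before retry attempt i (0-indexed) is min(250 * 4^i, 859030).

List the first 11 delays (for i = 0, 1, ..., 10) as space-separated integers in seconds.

Answer: 250 1000 4000 16000 64000 256000 859030 859030 859030 859030 859030

Derivation:
Computing each delay:
  i=0: min(250*4^0, 859030) = 250
  i=1: min(250*4^1, 859030) = 1000
  i=2: min(250*4^2, 859030) = 4000
  i=3: min(250*4^3, 859030) = 16000
  i=4: min(250*4^4, 859030) = 64000
  i=5: min(250*4^5, 859030) = 256000
  i=6: min(250*4^6, 859030) = 859030
  i=7: min(250*4^7, 859030) = 859030
  i=8: min(250*4^8, 859030) = 859030
  i=9: min(250*4^9, 859030) = 859030
  i=10: min(250*4^10, 859030) = 859030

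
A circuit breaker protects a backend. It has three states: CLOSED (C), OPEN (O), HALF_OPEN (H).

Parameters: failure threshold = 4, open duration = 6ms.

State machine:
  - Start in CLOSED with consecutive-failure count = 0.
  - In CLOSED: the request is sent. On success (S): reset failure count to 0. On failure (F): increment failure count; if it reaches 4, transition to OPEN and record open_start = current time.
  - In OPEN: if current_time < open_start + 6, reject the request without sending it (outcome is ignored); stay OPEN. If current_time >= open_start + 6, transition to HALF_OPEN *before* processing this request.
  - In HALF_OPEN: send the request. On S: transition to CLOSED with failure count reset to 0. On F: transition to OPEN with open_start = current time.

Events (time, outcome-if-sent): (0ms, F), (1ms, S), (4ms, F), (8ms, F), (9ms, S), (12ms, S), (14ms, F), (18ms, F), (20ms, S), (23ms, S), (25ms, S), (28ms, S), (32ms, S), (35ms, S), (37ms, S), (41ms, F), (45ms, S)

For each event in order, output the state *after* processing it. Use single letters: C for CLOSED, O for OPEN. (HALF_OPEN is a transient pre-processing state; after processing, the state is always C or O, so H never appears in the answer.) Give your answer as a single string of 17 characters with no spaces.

Answer: CCCCCCCCCCCCCCCCC

Derivation:
State after each event:
  event#1 t=0ms outcome=F: state=CLOSED
  event#2 t=1ms outcome=S: state=CLOSED
  event#3 t=4ms outcome=F: state=CLOSED
  event#4 t=8ms outcome=F: state=CLOSED
  event#5 t=9ms outcome=S: state=CLOSED
  event#6 t=12ms outcome=S: state=CLOSED
  event#7 t=14ms outcome=F: state=CLOSED
  event#8 t=18ms outcome=F: state=CLOSED
  event#9 t=20ms outcome=S: state=CLOSED
  event#10 t=23ms outcome=S: state=CLOSED
  event#11 t=25ms outcome=S: state=CLOSED
  event#12 t=28ms outcome=S: state=CLOSED
  event#13 t=32ms outcome=S: state=CLOSED
  event#14 t=35ms outcome=S: state=CLOSED
  event#15 t=37ms outcome=S: state=CLOSED
  event#16 t=41ms outcome=F: state=CLOSED
  event#17 t=45ms outcome=S: state=CLOSED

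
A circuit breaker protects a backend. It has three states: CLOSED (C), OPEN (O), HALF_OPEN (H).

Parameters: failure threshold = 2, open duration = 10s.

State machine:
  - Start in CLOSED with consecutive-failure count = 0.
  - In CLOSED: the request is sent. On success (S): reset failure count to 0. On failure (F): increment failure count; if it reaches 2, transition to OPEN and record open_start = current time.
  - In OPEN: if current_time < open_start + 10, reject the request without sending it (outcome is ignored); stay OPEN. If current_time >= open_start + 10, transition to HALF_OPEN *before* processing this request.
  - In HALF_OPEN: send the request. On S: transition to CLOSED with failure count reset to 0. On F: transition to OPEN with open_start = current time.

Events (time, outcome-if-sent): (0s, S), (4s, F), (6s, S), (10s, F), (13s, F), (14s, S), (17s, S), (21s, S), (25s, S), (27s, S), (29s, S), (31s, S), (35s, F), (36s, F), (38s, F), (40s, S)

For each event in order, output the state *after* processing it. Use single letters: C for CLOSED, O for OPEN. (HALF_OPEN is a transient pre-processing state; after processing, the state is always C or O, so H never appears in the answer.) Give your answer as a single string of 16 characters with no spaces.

Answer: CCCCOOOOCCCCCOOO

Derivation:
State after each event:
  event#1 t=0s outcome=S: state=CLOSED
  event#2 t=4s outcome=F: state=CLOSED
  event#3 t=6s outcome=S: state=CLOSED
  event#4 t=10s outcome=F: state=CLOSED
  event#5 t=13s outcome=F: state=OPEN
  event#6 t=14s outcome=S: state=OPEN
  event#7 t=17s outcome=S: state=OPEN
  event#8 t=21s outcome=S: state=OPEN
  event#9 t=25s outcome=S: state=CLOSED
  event#10 t=27s outcome=S: state=CLOSED
  event#11 t=29s outcome=S: state=CLOSED
  event#12 t=31s outcome=S: state=CLOSED
  event#13 t=35s outcome=F: state=CLOSED
  event#14 t=36s outcome=F: state=OPEN
  event#15 t=38s outcome=F: state=OPEN
  event#16 t=40s outcome=S: state=OPEN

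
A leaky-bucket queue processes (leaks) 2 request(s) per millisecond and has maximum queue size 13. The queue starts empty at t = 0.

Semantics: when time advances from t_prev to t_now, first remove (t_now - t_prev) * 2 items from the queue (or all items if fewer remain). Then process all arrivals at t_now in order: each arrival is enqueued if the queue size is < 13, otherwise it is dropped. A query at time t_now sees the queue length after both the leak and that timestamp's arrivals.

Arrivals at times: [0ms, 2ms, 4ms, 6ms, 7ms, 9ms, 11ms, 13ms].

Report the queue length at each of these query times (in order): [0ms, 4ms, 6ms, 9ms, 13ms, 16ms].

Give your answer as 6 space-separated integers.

Queue lengths at query times:
  query t=0ms: backlog = 1
  query t=4ms: backlog = 1
  query t=6ms: backlog = 1
  query t=9ms: backlog = 1
  query t=13ms: backlog = 1
  query t=16ms: backlog = 0

Answer: 1 1 1 1 1 0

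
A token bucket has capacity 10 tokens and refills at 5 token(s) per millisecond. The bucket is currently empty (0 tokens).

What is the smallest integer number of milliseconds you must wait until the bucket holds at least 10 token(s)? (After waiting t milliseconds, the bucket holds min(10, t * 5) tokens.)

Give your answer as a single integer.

Need t * 5 >= 10, so t >= 10/5.
Smallest integer t = ceil(10/5) = 2.

Answer: 2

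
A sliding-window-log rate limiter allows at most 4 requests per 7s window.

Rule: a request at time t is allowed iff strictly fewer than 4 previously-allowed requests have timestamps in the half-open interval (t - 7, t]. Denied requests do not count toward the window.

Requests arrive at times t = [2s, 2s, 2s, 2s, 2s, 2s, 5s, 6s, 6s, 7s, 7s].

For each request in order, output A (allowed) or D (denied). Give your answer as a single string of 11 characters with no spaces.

Answer: AAAADDDDDDD

Derivation:
Tracking allowed requests in the window:
  req#1 t=2s: ALLOW
  req#2 t=2s: ALLOW
  req#3 t=2s: ALLOW
  req#4 t=2s: ALLOW
  req#5 t=2s: DENY
  req#6 t=2s: DENY
  req#7 t=5s: DENY
  req#8 t=6s: DENY
  req#9 t=6s: DENY
  req#10 t=7s: DENY
  req#11 t=7s: DENY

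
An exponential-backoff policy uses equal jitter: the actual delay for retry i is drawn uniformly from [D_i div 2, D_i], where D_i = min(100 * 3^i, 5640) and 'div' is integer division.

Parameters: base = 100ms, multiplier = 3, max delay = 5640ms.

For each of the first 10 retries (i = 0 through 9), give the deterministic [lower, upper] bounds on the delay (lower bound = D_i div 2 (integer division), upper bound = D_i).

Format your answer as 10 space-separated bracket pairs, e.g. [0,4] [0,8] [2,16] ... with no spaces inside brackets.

Computing bounds per retry:
  i=0: D_i=min(100*3^0,5640)=100, bounds=[50,100]
  i=1: D_i=min(100*3^1,5640)=300, bounds=[150,300]
  i=2: D_i=min(100*3^2,5640)=900, bounds=[450,900]
  i=3: D_i=min(100*3^3,5640)=2700, bounds=[1350,2700]
  i=4: D_i=min(100*3^4,5640)=5640, bounds=[2820,5640]
  i=5: D_i=min(100*3^5,5640)=5640, bounds=[2820,5640]
  i=6: D_i=min(100*3^6,5640)=5640, bounds=[2820,5640]
  i=7: D_i=min(100*3^7,5640)=5640, bounds=[2820,5640]
  i=8: D_i=min(100*3^8,5640)=5640, bounds=[2820,5640]
  i=9: D_i=min(100*3^9,5640)=5640, bounds=[2820,5640]

Answer: [50,100] [150,300] [450,900] [1350,2700] [2820,5640] [2820,5640] [2820,5640] [2820,5640] [2820,5640] [2820,5640]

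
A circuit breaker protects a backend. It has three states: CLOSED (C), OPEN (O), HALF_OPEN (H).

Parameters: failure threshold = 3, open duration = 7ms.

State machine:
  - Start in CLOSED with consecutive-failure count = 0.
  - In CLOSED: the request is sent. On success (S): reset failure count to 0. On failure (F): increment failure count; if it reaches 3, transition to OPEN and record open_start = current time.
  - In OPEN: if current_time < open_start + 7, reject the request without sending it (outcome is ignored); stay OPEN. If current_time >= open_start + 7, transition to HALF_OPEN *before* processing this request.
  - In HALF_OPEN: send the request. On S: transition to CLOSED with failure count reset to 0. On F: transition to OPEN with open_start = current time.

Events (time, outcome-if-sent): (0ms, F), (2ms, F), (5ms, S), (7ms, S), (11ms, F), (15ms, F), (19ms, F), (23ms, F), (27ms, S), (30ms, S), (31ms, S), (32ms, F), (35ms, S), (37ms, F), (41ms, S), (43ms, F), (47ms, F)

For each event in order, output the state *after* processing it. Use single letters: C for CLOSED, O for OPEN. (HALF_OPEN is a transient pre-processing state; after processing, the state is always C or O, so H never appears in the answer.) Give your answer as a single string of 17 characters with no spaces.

Answer: CCCCCCOOCCCCCCCCC

Derivation:
State after each event:
  event#1 t=0ms outcome=F: state=CLOSED
  event#2 t=2ms outcome=F: state=CLOSED
  event#3 t=5ms outcome=S: state=CLOSED
  event#4 t=7ms outcome=S: state=CLOSED
  event#5 t=11ms outcome=F: state=CLOSED
  event#6 t=15ms outcome=F: state=CLOSED
  event#7 t=19ms outcome=F: state=OPEN
  event#8 t=23ms outcome=F: state=OPEN
  event#9 t=27ms outcome=S: state=CLOSED
  event#10 t=30ms outcome=S: state=CLOSED
  event#11 t=31ms outcome=S: state=CLOSED
  event#12 t=32ms outcome=F: state=CLOSED
  event#13 t=35ms outcome=S: state=CLOSED
  event#14 t=37ms outcome=F: state=CLOSED
  event#15 t=41ms outcome=S: state=CLOSED
  event#16 t=43ms outcome=F: state=CLOSED
  event#17 t=47ms outcome=F: state=CLOSED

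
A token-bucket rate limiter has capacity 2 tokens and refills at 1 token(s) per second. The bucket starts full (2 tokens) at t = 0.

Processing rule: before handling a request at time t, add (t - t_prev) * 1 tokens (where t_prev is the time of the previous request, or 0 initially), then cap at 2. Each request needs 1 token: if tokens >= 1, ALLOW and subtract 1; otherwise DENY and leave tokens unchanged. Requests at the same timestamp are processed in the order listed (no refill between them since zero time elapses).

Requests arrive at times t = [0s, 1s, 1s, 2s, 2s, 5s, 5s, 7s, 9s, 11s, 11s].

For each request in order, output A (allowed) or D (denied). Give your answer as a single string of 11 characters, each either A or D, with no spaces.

Answer: AAAADAAAAAA

Derivation:
Simulating step by step:
  req#1 t=0s: ALLOW
  req#2 t=1s: ALLOW
  req#3 t=1s: ALLOW
  req#4 t=2s: ALLOW
  req#5 t=2s: DENY
  req#6 t=5s: ALLOW
  req#7 t=5s: ALLOW
  req#8 t=7s: ALLOW
  req#9 t=9s: ALLOW
  req#10 t=11s: ALLOW
  req#11 t=11s: ALLOW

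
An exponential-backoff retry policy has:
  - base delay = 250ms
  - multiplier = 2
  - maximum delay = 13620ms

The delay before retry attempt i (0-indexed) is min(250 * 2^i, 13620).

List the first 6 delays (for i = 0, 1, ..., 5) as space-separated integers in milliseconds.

Computing each delay:
  i=0: min(250*2^0, 13620) = 250
  i=1: min(250*2^1, 13620) = 500
  i=2: min(250*2^2, 13620) = 1000
  i=3: min(250*2^3, 13620) = 2000
  i=4: min(250*2^4, 13620) = 4000
  i=5: min(250*2^5, 13620) = 8000

Answer: 250 500 1000 2000 4000 8000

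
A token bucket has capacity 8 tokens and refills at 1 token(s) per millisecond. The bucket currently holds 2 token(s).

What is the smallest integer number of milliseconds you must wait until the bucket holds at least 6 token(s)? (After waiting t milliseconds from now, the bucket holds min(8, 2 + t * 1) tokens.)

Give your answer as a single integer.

Answer: 4

Derivation:
Need 2 + t * 1 >= 6, so t >= 4/1.
Smallest integer t = ceil(4/1) = 4.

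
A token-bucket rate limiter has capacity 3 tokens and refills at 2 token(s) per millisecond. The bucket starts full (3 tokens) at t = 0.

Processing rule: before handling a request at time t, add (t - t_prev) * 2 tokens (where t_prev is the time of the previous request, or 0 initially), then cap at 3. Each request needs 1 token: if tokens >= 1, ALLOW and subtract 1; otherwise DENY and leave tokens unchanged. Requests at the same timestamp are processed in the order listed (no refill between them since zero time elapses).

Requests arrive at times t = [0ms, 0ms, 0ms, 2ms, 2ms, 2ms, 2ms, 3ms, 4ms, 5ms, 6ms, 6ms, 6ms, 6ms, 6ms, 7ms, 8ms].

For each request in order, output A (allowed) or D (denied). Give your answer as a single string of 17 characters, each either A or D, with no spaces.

Simulating step by step:
  req#1 t=0ms: ALLOW
  req#2 t=0ms: ALLOW
  req#3 t=0ms: ALLOW
  req#4 t=2ms: ALLOW
  req#5 t=2ms: ALLOW
  req#6 t=2ms: ALLOW
  req#7 t=2ms: DENY
  req#8 t=3ms: ALLOW
  req#9 t=4ms: ALLOW
  req#10 t=5ms: ALLOW
  req#11 t=6ms: ALLOW
  req#12 t=6ms: ALLOW
  req#13 t=6ms: ALLOW
  req#14 t=6ms: DENY
  req#15 t=6ms: DENY
  req#16 t=7ms: ALLOW
  req#17 t=8ms: ALLOW

Answer: AAAAAADAAAAAADDAA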